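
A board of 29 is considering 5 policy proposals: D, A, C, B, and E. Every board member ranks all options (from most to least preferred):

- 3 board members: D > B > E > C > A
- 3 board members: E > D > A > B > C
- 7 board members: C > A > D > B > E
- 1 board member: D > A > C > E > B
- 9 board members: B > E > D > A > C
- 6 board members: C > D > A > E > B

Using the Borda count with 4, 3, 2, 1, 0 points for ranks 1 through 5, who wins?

D: 3·4 + 3·3 + 7·2 + 1·4 + 9·2 + 6·3 = 75
A: 3·0 + 3·2 + 7·3 + 1·3 + 9·1 + 6·2 = 51
C: 3·1 + 3·0 + 7·4 + 1·2 + 9·0 + 6·4 = 57
B: 3·3 + 3·1 + 7·1 + 1·0 + 9·4 + 6·0 = 55
E: 3·2 + 3·4 + 7·0 + 1·1 + 9·3 + 6·1 = 52
D has the highest Borda score (75).

D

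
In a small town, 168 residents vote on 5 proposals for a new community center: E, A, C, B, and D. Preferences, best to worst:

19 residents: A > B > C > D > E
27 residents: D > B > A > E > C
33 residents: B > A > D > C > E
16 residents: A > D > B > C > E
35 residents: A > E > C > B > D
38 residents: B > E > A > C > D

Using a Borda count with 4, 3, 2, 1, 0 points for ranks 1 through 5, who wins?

A

E: 19·0 + 27·1 + 33·0 + 16·0 + 35·3 + 38·3 = 246
A: 19·4 + 27·2 + 33·3 + 16·4 + 35·4 + 38·2 = 509
C: 19·2 + 27·0 + 33·1 + 16·1 + 35·2 + 38·1 = 195
B: 19·3 + 27·3 + 33·4 + 16·2 + 35·1 + 38·4 = 489
D: 19·1 + 27·4 + 33·2 + 16·3 + 35·0 + 38·0 = 241
A has the highest Borda score (509).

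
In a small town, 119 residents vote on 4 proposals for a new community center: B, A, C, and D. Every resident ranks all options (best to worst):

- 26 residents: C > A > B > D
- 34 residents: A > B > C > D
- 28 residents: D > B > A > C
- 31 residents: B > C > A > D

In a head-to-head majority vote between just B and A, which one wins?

Voters preferring B to A: 59; preferring A to B: 60.
A wins the head-to-head.

A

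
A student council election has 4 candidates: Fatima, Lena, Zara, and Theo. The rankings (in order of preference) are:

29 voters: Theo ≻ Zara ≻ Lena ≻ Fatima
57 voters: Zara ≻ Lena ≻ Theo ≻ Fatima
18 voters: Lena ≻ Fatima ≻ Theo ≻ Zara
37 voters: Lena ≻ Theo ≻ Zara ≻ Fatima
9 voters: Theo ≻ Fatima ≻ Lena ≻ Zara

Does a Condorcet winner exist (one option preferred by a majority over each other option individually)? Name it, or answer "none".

none

Checking pairwise contests:
Lena beats Fatima 141–9.
Zara beats Lena 86–64.
Theo beats Zara 93–57.
Lena beats Theo 112–38.
Every option loses at least one head-to-head, so there is no Condorcet winner.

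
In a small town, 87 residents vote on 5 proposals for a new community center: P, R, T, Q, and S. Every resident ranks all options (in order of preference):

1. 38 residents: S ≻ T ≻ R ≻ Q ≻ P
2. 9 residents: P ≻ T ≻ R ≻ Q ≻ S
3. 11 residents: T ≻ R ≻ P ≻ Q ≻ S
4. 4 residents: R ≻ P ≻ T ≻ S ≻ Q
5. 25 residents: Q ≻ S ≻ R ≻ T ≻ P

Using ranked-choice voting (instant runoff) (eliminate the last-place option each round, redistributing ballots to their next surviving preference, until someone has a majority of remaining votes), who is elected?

Round 1: P 9, R 4, T 11, Q 25, S 38. Eliminate R.
Round 2: P 13, T 11, Q 25, S 38. Eliminate T.
Round 3: P 24, Q 25, S 38. Eliminate P.
Round 4: Q 45, S 42. Q has a majority.

Q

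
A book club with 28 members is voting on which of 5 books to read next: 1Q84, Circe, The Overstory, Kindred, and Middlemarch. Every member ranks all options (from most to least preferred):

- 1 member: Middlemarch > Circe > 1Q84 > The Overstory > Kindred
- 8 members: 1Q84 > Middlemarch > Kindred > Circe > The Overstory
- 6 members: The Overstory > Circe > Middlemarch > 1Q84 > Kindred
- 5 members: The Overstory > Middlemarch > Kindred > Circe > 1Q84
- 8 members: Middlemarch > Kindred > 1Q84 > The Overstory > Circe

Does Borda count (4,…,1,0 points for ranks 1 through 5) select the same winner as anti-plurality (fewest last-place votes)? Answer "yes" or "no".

Borda — scores: 1Q84 56, Circe 34, The Overstory 53, Kindred 50, Middlemarch 87. Winner: Middlemarch.
Anti-plurality — last-place votes: 1Q84 5, Circe 8, The Overstory 8, Kindred 7, Middlemarch 0. Winner: Middlemarch.
The two methods agree.

yes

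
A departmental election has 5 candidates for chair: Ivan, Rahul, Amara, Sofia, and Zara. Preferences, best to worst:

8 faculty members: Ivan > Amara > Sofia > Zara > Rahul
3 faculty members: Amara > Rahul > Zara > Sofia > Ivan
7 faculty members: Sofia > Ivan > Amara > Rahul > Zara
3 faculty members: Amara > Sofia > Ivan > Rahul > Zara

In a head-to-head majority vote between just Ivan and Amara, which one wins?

Voters preferring Ivan to Amara: 15; preferring Amara to Ivan: 6.
Ivan wins the head-to-head.

Ivan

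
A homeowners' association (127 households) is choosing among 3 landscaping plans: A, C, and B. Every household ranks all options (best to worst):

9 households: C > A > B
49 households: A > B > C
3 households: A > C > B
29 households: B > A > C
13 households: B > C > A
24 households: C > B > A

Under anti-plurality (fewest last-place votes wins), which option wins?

B

Last-place votes: A 37, C 78, B 12.
B is ranked last by the fewest voters, so B wins.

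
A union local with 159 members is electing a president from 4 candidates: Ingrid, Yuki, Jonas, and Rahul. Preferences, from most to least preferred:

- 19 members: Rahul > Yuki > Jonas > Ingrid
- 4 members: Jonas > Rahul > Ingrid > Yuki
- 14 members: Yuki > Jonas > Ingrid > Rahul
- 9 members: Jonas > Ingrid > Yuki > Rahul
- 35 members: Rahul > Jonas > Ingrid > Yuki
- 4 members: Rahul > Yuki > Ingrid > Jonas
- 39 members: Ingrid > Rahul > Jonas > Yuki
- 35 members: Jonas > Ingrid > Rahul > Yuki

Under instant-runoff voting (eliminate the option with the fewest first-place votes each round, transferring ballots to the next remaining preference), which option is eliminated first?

Round 1: Ingrid 39, Yuki 14, Jonas 48, Rahul 58. Eliminate Yuki.

Yuki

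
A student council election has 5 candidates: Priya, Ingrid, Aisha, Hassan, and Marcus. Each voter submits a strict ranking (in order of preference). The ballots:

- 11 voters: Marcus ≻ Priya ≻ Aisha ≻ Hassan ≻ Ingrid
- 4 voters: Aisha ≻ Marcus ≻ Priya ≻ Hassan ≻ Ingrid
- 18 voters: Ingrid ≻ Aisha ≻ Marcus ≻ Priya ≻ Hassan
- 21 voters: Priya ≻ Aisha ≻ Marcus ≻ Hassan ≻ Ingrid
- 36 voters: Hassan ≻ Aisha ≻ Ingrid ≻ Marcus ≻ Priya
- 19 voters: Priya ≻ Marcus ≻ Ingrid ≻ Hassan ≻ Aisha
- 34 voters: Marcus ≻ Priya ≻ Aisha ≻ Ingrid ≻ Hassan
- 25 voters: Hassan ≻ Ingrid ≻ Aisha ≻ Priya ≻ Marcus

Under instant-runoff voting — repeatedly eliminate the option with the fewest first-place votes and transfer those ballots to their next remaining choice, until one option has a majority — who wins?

Marcus

Round 1: Priya 40, Ingrid 18, Aisha 4, Hassan 61, Marcus 45. Eliminate Aisha.
Round 2: Priya 40, Ingrid 18, Hassan 61, Marcus 49. Eliminate Ingrid.
Round 3: Priya 40, Hassan 61, Marcus 67. Eliminate Priya.
Round 4: Hassan 61, Marcus 107. Marcus has a majority.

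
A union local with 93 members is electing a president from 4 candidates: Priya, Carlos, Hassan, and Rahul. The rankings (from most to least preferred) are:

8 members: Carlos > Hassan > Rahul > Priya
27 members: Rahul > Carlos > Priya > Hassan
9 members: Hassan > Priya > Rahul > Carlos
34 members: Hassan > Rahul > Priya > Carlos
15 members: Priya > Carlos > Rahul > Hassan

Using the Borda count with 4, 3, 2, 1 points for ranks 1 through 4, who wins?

Priya: 8·1 + 27·2 + 9·3 + 34·2 + 15·4 = 217
Carlos: 8·4 + 27·3 + 9·1 + 34·1 + 15·3 = 201
Hassan: 8·3 + 27·1 + 9·4 + 34·4 + 15·1 = 238
Rahul: 8·2 + 27·4 + 9·2 + 34·3 + 15·2 = 274
Rahul has the highest Borda score (274).

Rahul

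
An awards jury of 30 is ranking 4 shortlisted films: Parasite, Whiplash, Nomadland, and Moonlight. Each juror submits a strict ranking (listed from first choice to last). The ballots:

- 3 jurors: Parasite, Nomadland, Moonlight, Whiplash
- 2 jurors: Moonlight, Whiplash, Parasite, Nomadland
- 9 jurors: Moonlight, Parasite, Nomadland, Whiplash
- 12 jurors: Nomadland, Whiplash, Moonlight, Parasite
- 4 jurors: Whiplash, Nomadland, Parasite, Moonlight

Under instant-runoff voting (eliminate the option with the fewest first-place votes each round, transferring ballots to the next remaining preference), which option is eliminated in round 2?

Round 1: Parasite 3, Whiplash 4, Nomadland 12, Moonlight 11. Eliminate Parasite.
Round 2: Whiplash 4, Nomadland 15, Moonlight 11. Eliminate Whiplash.

Whiplash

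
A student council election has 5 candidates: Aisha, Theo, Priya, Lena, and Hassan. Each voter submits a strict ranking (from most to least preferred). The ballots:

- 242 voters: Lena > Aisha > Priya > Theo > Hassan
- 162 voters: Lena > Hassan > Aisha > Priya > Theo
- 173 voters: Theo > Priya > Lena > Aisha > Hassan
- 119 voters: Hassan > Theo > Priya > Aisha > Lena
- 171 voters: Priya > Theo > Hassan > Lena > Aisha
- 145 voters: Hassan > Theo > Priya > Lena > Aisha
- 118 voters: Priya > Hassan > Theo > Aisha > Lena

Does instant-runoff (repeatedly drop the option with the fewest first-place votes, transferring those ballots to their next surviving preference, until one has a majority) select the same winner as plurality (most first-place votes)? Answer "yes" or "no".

no

Instant-runoff — R1 Aisha 0, Theo 173, Priya 289, Lena 404, Hassan 264 (Aisha out); R2 Theo 173, Priya 289, Lena 404, Hassan 264 (Theo out); R3 Priya 462, Lena 404, Hassan 264 (Hassan out); R4 Priya 726, Lena 404 (Priya winner). Winner: Priya.
Plurality — first-place votes: Aisha 0, Theo 173, Priya 289, Lena 404, Hassan 264. Winner: Lena.
The two methods disagree.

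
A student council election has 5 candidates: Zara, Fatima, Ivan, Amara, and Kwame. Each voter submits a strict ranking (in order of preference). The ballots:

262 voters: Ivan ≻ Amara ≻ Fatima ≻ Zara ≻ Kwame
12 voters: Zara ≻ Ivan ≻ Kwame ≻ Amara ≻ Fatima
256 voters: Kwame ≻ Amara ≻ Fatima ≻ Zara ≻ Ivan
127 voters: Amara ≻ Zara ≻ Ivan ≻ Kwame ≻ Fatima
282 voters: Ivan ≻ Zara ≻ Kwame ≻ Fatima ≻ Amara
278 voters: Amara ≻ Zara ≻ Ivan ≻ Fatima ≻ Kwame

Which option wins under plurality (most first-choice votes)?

Ivan

First-place votes: Zara 12, Fatima 0, Ivan 544, Amara 405, Kwame 256.
Ivan has the most first-place votes.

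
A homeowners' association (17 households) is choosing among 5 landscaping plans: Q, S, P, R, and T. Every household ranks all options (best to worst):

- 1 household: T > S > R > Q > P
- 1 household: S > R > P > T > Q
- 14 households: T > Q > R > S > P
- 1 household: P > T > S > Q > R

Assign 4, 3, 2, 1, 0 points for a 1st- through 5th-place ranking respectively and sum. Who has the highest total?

T

Q: 1·1 + 1·0 + 14·3 + 1·1 = 44
S: 1·3 + 1·4 + 14·1 + 1·2 = 23
P: 1·0 + 1·2 + 14·0 + 1·4 = 6
R: 1·2 + 1·3 + 14·2 + 1·0 = 33
T: 1·4 + 1·1 + 14·4 + 1·3 = 64
T has the highest Borda score (64).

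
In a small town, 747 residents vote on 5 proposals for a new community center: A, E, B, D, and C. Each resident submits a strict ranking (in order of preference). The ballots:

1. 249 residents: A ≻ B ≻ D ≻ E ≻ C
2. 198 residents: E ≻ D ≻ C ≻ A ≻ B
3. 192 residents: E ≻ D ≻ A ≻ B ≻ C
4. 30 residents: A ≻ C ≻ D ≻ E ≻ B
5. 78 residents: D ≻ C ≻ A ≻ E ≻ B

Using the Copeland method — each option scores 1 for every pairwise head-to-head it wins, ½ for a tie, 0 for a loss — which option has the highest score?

E

A: beats B and C; loses to E and D → score 2.
E: beats A, B, D, and C → score 4.
B: beats C; loses to A, E, and D → score 1.
D: beats A, B, and C; loses to E → score 3.
C: loses to A, E, B, and D → score 0.
E has the best pairwise record.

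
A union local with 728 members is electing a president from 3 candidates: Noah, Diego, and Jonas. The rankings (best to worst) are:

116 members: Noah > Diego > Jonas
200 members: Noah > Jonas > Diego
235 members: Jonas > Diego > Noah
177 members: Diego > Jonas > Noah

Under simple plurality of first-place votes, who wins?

Noah

First-place votes: Noah 316, Diego 177, Jonas 235.
Noah has the most first-place votes.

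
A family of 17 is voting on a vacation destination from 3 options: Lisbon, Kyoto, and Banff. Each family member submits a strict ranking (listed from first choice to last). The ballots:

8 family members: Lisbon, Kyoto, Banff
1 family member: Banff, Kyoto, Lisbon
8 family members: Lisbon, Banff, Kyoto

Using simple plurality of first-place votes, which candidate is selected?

First-place votes: Lisbon 16, Kyoto 0, Banff 1.
Lisbon has the most first-place votes.

Lisbon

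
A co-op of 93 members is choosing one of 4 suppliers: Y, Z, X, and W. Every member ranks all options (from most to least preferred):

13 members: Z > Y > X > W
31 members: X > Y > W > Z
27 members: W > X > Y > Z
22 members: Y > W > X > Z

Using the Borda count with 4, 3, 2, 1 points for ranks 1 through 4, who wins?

Y: 13·3 + 31·3 + 27·2 + 22·4 = 274
Z: 13·4 + 31·1 + 27·1 + 22·1 = 132
X: 13·2 + 31·4 + 27·3 + 22·2 = 275
W: 13·1 + 31·2 + 27·4 + 22·3 = 249
X has the highest Borda score (275).

X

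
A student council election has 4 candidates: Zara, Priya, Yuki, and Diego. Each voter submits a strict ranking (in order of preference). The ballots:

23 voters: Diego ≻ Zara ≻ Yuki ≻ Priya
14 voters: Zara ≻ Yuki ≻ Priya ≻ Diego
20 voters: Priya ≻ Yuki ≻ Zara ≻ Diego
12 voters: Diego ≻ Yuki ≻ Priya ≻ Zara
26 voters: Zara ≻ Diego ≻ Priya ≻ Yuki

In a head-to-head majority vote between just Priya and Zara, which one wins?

Zara

Voters preferring Priya to Zara: 32; preferring Zara to Priya: 63.
Zara wins the head-to-head.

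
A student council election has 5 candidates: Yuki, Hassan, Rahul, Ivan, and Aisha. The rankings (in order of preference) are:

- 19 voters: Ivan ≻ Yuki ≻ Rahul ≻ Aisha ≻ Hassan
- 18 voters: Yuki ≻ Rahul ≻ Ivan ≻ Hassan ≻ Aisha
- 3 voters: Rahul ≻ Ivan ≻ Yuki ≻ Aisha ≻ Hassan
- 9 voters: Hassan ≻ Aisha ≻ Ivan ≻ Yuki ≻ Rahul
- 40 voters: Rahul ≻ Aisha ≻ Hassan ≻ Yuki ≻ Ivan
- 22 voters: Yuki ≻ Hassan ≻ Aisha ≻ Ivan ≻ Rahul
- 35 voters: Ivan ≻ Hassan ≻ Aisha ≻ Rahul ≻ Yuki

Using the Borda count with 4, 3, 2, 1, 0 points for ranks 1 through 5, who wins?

Yuki: 19·3 + 18·4 + 3·2 + 9·1 + 40·1 + 22·4 + 35·0 = 272
Hassan: 19·0 + 18·1 + 3·0 + 9·4 + 40·2 + 22·3 + 35·3 = 305
Rahul: 19·2 + 18·3 + 3·4 + 9·0 + 40·4 + 22·0 + 35·1 = 299
Ivan: 19·4 + 18·2 + 3·3 + 9·2 + 40·0 + 22·1 + 35·4 = 301
Aisha: 19·1 + 18·0 + 3·1 + 9·3 + 40·3 + 22·2 + 35·2 = 283
Hassan has the highest Borda score (305).

Hassan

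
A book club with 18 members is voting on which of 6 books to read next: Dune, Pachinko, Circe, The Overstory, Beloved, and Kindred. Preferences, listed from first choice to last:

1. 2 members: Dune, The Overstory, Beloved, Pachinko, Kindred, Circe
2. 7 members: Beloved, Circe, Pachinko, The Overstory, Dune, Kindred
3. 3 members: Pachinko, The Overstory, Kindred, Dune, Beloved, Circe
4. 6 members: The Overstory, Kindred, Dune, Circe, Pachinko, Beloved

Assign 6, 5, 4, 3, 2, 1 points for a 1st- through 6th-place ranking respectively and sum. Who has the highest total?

The Overstory

Dune: 2·6 + 7·2 + 3·3 + 6·4 = 59
Pachinko: 2·3 + 7·4 + 3·6 + 6·2 = 64
Circe: 2·1 + 7·5 + 3·1 + 6·3 = 58
The Overstory: 2·5 + 7·3 + 3·5 + 6·6 = 82
Beloved: 2·4 + 7·6 + 3·2 + 6·1 = 62
Kindred: 2·2 + 7·1 + 3·4 + 6·5 = 53
The Overstory has the highest Borda score (82).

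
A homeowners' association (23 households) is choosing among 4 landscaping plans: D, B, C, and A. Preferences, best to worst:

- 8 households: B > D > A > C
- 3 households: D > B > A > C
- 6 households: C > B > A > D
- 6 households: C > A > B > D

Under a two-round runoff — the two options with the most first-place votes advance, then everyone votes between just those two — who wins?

C

Round 1 first-place votes: D 3, B 8, C 12, A 0.
C and B advance.
Runoff: C is preferred to B by 12 voters; B by 11.
C wins the runoff.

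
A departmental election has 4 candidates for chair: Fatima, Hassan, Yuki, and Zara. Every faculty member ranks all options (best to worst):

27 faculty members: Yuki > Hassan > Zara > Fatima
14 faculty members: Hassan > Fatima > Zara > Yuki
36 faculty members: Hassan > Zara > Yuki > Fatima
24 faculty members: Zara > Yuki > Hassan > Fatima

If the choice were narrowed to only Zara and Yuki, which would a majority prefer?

Zara

Voters preferring Zara to Yuki: 74; preferring Yuki to Zara: 27.
Zara wins the head-to-head.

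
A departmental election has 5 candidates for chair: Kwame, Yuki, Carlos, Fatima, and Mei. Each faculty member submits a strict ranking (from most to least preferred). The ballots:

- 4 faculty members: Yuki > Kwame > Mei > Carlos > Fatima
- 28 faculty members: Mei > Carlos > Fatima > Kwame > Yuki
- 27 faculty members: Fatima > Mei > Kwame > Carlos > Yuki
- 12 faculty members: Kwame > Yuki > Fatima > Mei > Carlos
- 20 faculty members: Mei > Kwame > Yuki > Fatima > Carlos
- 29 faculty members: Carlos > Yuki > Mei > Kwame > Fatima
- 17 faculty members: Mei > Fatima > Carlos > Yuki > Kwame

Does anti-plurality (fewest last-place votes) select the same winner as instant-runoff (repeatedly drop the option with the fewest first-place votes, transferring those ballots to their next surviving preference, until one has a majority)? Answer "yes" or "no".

Anti-plurality — last-place votes: Kwame 17, Yuki 55, Carlos 32, Fatima 33, Mei 0. Winner: Mei.
Instant-runoff — R1 Kwame 12, Yuki 4, Carlos 29, Fatima 27, Mei 65 (Yuki out); R2 Kwame 16, Carlos 29, Fatima 27, Mei 65 (Kwame out); R3 Carlos 29, Fatima 39, Mei 69 (Mei winner). Winner: Mei.
The two methods agree.

yes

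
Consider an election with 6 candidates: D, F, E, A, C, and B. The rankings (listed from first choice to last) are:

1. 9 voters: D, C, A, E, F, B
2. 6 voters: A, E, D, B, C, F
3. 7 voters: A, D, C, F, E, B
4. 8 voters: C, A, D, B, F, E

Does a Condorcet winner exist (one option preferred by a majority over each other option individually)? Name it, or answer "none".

Checking pairwise contests:
A beats D 21–9.
D beats F 30–0.
D beats E 24–6.
C beats A 17–13.
D beats C 22–8.
D beats B 30–0.
Every option loses at least one head-to-head, so there is no Condorcet winner.

none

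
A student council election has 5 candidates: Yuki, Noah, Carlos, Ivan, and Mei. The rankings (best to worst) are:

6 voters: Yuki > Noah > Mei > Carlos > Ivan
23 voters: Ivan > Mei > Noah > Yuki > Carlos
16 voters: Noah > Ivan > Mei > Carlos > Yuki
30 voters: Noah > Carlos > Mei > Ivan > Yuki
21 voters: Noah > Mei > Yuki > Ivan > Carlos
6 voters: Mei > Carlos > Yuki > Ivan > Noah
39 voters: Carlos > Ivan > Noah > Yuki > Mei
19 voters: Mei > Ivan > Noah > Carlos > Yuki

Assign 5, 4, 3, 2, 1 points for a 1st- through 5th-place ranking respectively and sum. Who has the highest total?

Yuki: 6·5 + 23·2 + 16·1 + 30·1 + 21·3 + 6·3 + 39·2 + 19·1 = 300
Noah: 6·4 + 23·3 + 16·5 + 30·5 + 21·5 + 6·1 + 39·3 + 19·3 = 608
Carlos: 6·2 + 23·1 + 16·2 + 30·4 + 21·1 + 6·4 + 39·5 + 19·2 = 465
Ivan: 6·1 + 23·5 + 16·4 + 30·2 + 21·2 + 6·2 + 39·4 + 19·4 = 531
Mei: 6·3 + 23·4 + 16·3 + 30·3 + 21·4 + 6·5 + 39·1 + 19·5 = 496
Noah has the highest Borda score (608).

Noah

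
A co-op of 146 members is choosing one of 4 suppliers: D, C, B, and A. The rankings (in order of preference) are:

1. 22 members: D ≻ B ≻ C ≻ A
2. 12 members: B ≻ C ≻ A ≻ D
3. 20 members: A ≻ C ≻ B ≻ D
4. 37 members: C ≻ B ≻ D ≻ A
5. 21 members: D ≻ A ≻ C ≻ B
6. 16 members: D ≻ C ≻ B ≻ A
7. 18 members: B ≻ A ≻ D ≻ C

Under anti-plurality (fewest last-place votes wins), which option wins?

Last-place votes: D 32, C 18, B 21, A 75.
C is ranked last by the fewest voters, so C wins.

C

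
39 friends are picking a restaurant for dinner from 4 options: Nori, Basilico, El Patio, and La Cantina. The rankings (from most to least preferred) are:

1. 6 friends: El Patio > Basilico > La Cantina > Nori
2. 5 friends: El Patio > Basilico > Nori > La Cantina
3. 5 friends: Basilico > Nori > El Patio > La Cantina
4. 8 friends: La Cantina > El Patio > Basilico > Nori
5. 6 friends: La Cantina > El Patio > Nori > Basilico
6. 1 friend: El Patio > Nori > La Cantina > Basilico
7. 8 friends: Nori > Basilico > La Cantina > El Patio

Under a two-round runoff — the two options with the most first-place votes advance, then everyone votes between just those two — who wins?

La Cantina

Round 1 first-place votes: Nori 8, Basilico 5, El Patio 12, La Cantina 14.
La Cantina and El Patio advance.
Runoff: La Cantina is preferred to El Patio by 22 voters; El Patio by 17.
La Cantina wins the runoff.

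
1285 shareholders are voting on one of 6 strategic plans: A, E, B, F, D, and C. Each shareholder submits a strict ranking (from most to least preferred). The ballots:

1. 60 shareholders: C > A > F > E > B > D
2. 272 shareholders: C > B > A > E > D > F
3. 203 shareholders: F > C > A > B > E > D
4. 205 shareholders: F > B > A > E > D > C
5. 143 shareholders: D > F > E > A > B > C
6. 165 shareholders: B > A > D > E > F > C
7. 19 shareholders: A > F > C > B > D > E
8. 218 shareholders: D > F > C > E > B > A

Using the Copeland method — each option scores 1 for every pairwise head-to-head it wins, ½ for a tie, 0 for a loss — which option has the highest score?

F

A: beats E and D; loses to B, F, and C → score 2.
E: beats D; loses to A, B, F, and C → score 1.
B: beats A, E, and D; loses to F and C → score 3.
F: beats A, E, B, and C; loses to D → score 4.
D: beats F and C; loses to A, E, and B → score 2.
C: beats A, E, and B; loses to F and D → score 3.
F has the best pairwise record.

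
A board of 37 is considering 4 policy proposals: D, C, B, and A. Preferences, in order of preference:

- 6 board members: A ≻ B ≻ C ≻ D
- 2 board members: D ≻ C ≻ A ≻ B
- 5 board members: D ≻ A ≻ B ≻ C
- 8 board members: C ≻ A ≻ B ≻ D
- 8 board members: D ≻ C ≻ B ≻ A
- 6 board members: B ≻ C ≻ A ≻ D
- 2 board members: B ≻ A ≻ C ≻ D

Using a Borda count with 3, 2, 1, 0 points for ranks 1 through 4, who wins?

C

D: 6·0 + 2·3 + 5·3 + 8·0 + 8·3 + 6·0 + 2·0 = 45
C: 6·1 + 2·2 + 5·0 + 8·3 + 8·2 + 6·2 + 2·1 = 64
B: 6·2 + 2·0 + 5·1 + 8·1 + 8·1 + 6·3 + 2·3 = 57
A: 6·3 + 2·1 + 5·2 + 8·2 + 8·0 + 6·1 + 2·2 = 56
C has the highest Borda score (64).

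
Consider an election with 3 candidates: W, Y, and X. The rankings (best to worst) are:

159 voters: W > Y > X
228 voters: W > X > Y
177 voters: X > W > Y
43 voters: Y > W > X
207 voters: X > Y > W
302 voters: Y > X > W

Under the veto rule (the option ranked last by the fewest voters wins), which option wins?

Last-place votes: W 509, Y 405, X 202.
X is ranked last by the fewest voters, so X wins.

X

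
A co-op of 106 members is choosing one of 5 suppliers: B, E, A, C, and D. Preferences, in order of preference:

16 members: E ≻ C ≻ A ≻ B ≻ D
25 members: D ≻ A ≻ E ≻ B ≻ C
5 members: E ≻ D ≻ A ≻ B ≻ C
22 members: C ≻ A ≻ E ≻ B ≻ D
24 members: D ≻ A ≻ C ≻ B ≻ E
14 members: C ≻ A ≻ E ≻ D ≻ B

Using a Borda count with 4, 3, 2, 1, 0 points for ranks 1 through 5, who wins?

A

B: 16·1 + 25·1 + 5·1 + 22·1 + 24·1 + 14·0 = 92
E: 16·4 + 25·2 + 5·4 + 22·2 + 24·0 + 14·2 = 206
A: 16·2 + 25·3 + 5·2 + 22·3 + 24·3 + 14·3 = 297
C: 16·3 + 25·0 + 5·0 + 22·4 + 24·2 + 14·4 = 240
D: 16·0 + 25·4 + 5·3 + 22·0 + 24·4 + 14·1 = 225
A has the highest Borda score (297).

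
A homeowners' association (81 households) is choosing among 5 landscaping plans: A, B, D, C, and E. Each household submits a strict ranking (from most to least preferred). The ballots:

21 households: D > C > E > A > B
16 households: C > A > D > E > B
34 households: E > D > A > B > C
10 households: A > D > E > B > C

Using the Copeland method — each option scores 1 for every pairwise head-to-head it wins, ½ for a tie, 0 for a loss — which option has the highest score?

D

A: beats B and C; loses to D and E → score 2.
B: beats C; loses to A, D, and E → score 1.
D: beats A, B, C, and E → score 4.
C: loses to A, B, D, and E → score 0.
E: beats A, B, and C; loses to D → score 3.
D has the best pairwise record.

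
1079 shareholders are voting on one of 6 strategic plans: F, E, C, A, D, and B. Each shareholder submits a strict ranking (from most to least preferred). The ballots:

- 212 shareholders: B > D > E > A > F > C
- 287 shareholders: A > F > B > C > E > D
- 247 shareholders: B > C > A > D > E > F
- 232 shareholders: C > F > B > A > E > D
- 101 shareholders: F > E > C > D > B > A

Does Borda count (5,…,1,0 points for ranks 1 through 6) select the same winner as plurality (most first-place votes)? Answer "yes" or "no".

yes

Borda — scores: F 2793, E 1806, C 3025, A 3064, D 1544, B 3953. Winner: B.
Plurality — first-place votes: F 101, E 0, C 232, A 287, D 0, B 459. Winner: B.
The two methods agree.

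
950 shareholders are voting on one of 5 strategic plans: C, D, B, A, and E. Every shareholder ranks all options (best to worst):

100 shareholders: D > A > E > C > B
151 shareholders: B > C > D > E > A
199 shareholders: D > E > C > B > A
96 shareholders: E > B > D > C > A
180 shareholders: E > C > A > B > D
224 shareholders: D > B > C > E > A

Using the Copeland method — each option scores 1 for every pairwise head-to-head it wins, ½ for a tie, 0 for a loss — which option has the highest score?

C: beats B and A; loses to D and E → score 2.
D: beats C, B, A, and E → score 4.
B: beats A; loses to C, D, and E → score 1.
A: loses to C, D, B, and E → score 0.
E: beats C, B, and A; loses to D → score 3.
D has the best pairwise record.

D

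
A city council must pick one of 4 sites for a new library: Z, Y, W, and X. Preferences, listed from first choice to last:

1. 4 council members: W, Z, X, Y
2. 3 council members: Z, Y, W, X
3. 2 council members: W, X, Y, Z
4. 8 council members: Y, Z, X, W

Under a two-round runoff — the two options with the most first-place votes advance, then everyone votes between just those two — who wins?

Y

Round 1 first-place votes: Z 3, Y 8, W 6, X 0.
Y and W advance.
Runoff: Y is preferred to W by 11 voters; W by 6.
Y wins the runoff.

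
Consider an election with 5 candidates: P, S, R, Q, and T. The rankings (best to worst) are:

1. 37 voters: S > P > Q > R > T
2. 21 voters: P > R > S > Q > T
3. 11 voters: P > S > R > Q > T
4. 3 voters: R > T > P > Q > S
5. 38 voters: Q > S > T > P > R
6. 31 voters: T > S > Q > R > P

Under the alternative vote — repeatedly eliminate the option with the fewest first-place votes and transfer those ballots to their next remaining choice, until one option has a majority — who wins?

Round 1: P 32, S 37, R 3, Q 38, T 31. Eliminate R.
Round 2: P 32, S 37, Q 38, T 34. Eliminate P.
Round 3: S 69, Q 38, T 34. Eliminate T.
Round 4: S 100, Q 41. S has a majority.

S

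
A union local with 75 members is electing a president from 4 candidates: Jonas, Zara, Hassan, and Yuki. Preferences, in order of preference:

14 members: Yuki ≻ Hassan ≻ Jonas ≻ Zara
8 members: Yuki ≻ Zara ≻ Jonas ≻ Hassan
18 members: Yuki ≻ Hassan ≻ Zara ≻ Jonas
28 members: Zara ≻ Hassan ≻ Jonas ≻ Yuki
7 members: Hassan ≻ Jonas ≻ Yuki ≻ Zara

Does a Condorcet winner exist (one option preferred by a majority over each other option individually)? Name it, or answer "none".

Yuki vs Jonas: 40–35 for Yuki.
Yuki vs Zara: 47–28 for Yuki.
Yuki vs Hassan: 40–35 for Yuki.
Yuki beats every other option head-to-head.

Yuki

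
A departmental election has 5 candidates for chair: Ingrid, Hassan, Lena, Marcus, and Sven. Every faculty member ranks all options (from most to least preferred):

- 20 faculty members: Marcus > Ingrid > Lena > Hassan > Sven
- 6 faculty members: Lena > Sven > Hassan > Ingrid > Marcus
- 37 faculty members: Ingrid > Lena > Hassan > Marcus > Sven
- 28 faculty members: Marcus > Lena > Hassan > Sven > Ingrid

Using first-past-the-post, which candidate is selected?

First-place votes: Ingrid 37, Hassan 0, Lena 6, Marcus 48, Sven 0.
Marcus has the most first-place votes.

Marcus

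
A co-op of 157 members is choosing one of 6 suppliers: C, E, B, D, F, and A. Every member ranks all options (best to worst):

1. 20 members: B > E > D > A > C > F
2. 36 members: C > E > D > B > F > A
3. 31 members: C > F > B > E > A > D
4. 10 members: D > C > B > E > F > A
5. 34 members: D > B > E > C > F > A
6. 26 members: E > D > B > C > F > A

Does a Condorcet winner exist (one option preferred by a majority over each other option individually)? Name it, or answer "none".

none

Checking pairwise contests:
E beats C 80–77.
B beats E 95–62.
D beats B 106–51.
E beats D 113–44.
C beats F 157–0.
C beats A 137–20.
Every option loses at least one head-to-head, so there is no Condorcet winner.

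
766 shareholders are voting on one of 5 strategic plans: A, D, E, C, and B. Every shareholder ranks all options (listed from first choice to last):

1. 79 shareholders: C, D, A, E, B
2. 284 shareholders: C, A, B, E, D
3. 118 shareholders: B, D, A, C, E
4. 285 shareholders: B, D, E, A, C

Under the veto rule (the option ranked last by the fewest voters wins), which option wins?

Last-place votes: A 0, D 284, E 118, C 285, B 79.
A is ranked last by the fewest voters, so A wins.

A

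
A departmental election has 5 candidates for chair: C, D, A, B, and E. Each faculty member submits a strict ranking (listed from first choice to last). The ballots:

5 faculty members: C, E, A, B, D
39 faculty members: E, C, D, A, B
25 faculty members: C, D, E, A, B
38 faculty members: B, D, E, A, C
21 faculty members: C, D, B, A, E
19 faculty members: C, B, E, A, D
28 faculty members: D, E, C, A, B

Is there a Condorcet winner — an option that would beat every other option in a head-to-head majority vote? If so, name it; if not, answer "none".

Checking pairwise contests:
E beats C 105–70.
C beats D 109–66.
C beats A 137–38.
C beats B 137–38.
D beats E 112–63.
Every option loses at least one head-to-head, so there is no Condorcet winner.

none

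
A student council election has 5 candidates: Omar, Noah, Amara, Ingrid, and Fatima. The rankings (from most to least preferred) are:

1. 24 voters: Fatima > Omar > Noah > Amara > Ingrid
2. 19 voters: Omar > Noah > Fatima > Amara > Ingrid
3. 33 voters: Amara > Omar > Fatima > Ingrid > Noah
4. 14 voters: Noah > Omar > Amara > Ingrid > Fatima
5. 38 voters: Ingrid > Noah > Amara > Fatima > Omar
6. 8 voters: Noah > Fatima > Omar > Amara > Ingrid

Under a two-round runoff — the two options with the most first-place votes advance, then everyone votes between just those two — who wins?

Round 1 first-place votes: Omar 19, Noah 22, Amara 33, Ingrid 38, Fatima 24.
Ingrid and Amara advance.
Runoff: Ingrid is preferred to Amara by 38 voters; Amara by 98.
Amara wins the runoff.

Amara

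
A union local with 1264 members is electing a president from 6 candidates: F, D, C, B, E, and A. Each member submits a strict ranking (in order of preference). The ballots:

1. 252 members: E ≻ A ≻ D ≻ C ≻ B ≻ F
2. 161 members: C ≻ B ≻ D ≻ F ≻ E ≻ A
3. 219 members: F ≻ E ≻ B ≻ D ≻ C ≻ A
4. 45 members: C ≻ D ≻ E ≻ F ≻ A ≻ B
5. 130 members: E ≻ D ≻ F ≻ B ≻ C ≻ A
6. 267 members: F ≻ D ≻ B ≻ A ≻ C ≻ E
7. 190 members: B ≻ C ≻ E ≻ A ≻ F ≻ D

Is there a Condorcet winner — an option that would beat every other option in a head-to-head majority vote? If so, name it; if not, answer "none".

none

Checking pairwise contests:
C beats F 648–616.
F beats D 676–588.
D beats C 868–396.
F beats B 661–603.
F beats E 647–617.
F beats A 822–442.
Every option loses at least one head-to-head, so there is no Condorcet winner.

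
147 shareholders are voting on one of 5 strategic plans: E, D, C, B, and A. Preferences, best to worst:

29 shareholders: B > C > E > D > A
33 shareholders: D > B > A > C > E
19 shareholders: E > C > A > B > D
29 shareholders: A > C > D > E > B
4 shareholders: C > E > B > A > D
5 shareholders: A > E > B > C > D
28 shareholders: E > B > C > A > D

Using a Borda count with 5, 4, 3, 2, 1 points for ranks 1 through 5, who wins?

E: 29·3 + 33·1 + 19·5 + 29·2 + 4·4 + 5·4 + 28·5 = 449
D: 29·2 + 33·5 + 19·1 + 29·3 + 4·1 + 5·1 + 28·1 = 366
C: 29·4 + 33·2 + 19·4 + 29·4 + 4·5 + 5·2 + 28·3 = 488
B: 29·5 + 33·4 + 19·2 + 29·1 + 4·3 + 5·3 + 28·4 = 483
A: 29·1 + 33·3 + 19·3 + 29·5 + 4·2 + 5·5 + 28·2 = 419
C has the highest Borda score (488).

C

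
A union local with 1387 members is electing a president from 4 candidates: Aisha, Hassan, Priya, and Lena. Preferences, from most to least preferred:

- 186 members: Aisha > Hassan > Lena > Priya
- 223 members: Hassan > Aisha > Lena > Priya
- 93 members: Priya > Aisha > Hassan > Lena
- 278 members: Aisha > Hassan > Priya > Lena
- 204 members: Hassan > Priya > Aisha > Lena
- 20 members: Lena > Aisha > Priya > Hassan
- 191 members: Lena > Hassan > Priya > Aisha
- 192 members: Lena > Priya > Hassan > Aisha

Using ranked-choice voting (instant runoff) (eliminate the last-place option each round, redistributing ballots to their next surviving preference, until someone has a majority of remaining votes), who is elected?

Round 1: Aisha 464, Hassan 427, Priya 93, Lena 403. Eliminate Priya.
Round 2: Aisha 557, Hassan 427, Lena 403. Eliminate Lena.
Round 3: Aisha 577, Hassan 810. Hassan has a majority.

Hassan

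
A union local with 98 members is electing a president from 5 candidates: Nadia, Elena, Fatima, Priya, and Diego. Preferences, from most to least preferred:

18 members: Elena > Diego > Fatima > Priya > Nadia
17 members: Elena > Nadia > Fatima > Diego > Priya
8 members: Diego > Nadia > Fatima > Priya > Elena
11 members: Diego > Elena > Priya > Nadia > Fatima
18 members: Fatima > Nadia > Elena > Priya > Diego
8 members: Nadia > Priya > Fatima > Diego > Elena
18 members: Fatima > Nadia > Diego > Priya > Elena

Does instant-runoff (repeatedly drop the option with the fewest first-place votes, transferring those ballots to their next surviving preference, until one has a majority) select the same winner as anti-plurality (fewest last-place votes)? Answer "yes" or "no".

Instant-runoff — R1 Nadia 8, Elena 35, Fatima 36, Priya 0, Diego 19 (Priya out); R2 Nadia 8, Elena 35, Fatima 36, Diego 19 (Nadia out); R3 Elena 35, Fatima 44, Diego 19 (Diego out); R4 Elena 46, Fatima 52 (Fatima winner). Winner: Fatima.
Anti-plurality — last-place votes: Nadia 18, Elena 34, Fatima 11, Priya 17, Diego 18. Winner: Fatima.
The two methods agree.

yes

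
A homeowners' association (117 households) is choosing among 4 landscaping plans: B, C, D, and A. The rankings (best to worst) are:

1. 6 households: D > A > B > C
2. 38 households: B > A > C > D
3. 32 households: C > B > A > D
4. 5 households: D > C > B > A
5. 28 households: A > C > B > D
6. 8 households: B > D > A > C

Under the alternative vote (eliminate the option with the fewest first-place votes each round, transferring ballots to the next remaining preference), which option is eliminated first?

Round 1: B 46, C 32, D 11, A 28. Eliminate D.

D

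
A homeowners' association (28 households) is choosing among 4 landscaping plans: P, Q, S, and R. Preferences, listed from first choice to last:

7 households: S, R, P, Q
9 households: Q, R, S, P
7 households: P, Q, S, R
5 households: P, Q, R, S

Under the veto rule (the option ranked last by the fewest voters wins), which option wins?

S

Last-place votes: P 9, Q 7, S 5, R 7.
S is ranked last by the fewest voters, so S wins.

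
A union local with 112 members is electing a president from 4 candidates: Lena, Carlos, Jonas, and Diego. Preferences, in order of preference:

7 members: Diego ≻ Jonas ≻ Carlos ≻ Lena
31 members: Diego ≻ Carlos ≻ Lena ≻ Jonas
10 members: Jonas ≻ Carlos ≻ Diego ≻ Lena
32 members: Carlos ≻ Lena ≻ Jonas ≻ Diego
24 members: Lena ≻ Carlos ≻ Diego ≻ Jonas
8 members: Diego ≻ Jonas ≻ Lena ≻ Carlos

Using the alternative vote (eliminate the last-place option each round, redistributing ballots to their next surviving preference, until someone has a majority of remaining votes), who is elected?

Carlos

Round 1: Lena 24, Carlos 32, Jonas 10, Diego 46. Eliminate Jonas.
Round 2: Lena 24, Carlos 42, Diego 46. Eliminate Lena.
Round 3: Carlos 66, Diego 46. Carlos has a majority.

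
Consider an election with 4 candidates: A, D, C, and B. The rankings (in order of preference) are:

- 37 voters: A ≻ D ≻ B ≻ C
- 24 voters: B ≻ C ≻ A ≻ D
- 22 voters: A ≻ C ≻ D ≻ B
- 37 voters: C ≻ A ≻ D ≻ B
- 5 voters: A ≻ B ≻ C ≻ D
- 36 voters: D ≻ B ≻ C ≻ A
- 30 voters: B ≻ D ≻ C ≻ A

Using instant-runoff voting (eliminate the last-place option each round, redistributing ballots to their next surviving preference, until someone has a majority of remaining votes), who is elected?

A

Round 1: A 64, D 36, C 37, B 54. Eliminate D.
Round 2: A 64, C 37, B 90. Eliminate C.
Round 3: A 101, B 90. A has a majority.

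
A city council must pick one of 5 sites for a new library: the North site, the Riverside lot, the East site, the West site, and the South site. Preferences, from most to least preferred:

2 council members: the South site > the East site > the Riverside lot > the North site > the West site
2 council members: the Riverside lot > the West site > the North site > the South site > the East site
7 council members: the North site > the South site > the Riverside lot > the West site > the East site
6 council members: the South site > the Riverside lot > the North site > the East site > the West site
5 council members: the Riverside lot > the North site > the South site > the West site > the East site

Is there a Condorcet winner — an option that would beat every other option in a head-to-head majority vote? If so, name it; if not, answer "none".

none

Checking pairwise contests:
the Riverside lot beats the North site 15–7.
the South site beats the Riverside lot 15–7.
the North site beats the East site 20–2.
the North site beats the West site 20–2.
the North site beats the South site 14–8.
Every option loses at least one head-to-head, so there is no Condorcet winner.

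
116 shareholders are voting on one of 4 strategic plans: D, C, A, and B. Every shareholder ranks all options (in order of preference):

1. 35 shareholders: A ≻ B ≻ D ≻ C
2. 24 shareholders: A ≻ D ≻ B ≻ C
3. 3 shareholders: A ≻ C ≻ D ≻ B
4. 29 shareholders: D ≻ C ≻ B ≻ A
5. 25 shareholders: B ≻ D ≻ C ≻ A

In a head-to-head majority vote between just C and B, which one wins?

Voters preferring C to B: 32; preferring B to C: 84.
B wins the head-to-head.

B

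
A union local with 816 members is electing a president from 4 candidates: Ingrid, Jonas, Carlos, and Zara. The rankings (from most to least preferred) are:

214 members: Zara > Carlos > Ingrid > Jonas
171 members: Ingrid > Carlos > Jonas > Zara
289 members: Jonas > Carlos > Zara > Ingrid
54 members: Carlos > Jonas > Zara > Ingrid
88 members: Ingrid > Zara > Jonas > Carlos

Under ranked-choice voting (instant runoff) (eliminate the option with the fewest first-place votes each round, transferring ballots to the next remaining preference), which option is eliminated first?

Round 1: Ingrid 259, Jonas 289, Carlos 54, Zara 214. Eliminate Carlos.

Carlos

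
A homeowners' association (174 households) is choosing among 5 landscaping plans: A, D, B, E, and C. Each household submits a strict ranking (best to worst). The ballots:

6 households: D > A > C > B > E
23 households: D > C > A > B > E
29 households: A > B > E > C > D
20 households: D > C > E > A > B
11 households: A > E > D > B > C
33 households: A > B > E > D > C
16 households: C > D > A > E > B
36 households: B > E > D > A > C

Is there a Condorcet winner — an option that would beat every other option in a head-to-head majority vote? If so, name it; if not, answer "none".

none

Checking pairwise contests:
D beats A 101–73.
B beats D 98–76.
A beats B 138–36.
A beats E 118–56.
A beats C 115–59.
Every option loses at least one head-to-head, so there is no Condorcet winner.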